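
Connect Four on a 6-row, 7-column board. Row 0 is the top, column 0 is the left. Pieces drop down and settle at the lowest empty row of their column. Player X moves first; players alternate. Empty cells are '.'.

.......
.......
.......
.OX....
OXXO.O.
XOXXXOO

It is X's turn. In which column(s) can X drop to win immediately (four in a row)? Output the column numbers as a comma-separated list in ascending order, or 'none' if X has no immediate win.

col 0: drop X → no win
col 1: drop X → no win
col 2: drop X → WIN!
col 3: drop X → no win
col 4: drop X → no win
col 5: drop X → no win
col 6: drop X → no win

Answer: 2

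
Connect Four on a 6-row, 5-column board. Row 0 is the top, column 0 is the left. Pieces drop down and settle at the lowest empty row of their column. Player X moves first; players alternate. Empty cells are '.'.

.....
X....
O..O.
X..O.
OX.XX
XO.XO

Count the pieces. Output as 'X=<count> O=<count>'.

X=7 O=6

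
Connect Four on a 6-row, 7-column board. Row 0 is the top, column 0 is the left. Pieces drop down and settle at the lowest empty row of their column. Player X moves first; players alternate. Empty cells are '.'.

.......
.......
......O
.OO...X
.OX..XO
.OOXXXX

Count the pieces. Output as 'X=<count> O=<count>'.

X=7 O=7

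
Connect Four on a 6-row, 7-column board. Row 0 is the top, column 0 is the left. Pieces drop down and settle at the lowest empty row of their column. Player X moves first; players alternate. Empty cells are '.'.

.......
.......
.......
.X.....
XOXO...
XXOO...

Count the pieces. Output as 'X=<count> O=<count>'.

X=5 O=4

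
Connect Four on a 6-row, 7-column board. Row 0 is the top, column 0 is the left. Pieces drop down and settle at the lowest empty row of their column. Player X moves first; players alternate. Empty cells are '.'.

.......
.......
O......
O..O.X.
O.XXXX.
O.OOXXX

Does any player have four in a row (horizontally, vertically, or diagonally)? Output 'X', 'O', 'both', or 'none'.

both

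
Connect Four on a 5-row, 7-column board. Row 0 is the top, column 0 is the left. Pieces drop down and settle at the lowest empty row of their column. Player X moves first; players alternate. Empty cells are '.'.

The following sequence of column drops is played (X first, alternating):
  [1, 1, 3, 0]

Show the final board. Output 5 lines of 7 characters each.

Answer: .......
.......
.......
.O.....
OX.X...

Derivation:
Move 1: X drops in col 1, lands at row 4
Move 2: O drops in col 1, lands at row 3
Move 3: X drops in col 3, lands at row 4
Move 4: O drops in col 0, lands at row 4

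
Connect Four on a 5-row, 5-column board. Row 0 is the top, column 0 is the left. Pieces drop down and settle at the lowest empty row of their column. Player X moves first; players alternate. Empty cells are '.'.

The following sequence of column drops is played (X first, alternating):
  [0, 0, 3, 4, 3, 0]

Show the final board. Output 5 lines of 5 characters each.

Answer: .....
.....
O....
O..X.
X..XO

Derivation:
Move 1: X drops in col 0, lands at row 4
Move 2: O drops in col 0, lands at row 3
Move 3: X drops in col 3, lands at row 4
Move 4: O drops in col 4, lands at row 4
Move 5: X drops in col 3, lands at row 3
Move 6: O drops in col 0, lands at row 2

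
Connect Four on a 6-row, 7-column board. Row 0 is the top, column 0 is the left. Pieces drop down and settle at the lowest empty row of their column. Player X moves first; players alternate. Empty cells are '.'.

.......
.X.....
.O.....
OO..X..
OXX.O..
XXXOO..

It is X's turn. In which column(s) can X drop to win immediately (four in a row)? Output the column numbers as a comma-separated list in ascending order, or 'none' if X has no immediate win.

Answer: none

Derivation:
col 0: drop X → no win
col 1: drop X → no win
col 2: drop X → no win
col 3: drop X → no win
col 4: drop X → no win
col 5: drop X → no win
col 6: drop X → no win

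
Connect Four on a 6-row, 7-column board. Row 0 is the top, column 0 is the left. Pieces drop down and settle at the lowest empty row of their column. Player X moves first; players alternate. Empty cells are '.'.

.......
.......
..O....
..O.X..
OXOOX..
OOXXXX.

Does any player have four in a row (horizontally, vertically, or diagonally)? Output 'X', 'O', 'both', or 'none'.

X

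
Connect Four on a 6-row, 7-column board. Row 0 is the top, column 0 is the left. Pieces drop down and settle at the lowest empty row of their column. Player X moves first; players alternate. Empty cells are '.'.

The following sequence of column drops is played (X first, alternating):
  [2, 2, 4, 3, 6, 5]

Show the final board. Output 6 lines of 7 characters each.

Move 1: X drops in col 2, lands at row 5
Move 2: O drops in col 2, lands at row 4
Move 3: X drops in col 4, lands at row 5
Move 4: O drops in col 3, lands at row 5
Move 5: X drops in col 6, lands at row 5
Move 6: O drops in col 5, lands at row 5

Answer: .......
.......
.......
.......
..O....
..XOXOX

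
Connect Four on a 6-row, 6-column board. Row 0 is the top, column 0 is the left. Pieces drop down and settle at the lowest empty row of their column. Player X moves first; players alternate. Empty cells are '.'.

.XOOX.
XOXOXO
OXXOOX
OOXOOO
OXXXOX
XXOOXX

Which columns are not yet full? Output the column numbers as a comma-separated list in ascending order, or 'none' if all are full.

Answer: 0,5

Derivation:
col 0: top cell = '.' → open
col 1: top cell = 'X' → FULL
col 2: top cell = 'O' → FULL
col 3: top cell = 'O' → FULL
col 4: top cell = 'X' → FULL
col 5: top cell = '.' → open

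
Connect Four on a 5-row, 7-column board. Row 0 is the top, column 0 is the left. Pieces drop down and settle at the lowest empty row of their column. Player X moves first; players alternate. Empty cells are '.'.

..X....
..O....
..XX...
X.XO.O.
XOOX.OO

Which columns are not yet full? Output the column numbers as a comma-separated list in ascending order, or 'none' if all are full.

Answer: 0,1,3,4,5,6

Derivation:
col 0: top cell = '.' → open
col 1: top cell = '.' → open
col 2: top cell = 'X' → FULL
col 3: top cell = '.' → open
col 4: top cell = '.' → open
col 5: top cell = '.' → open
col 6: top cell = '.' → open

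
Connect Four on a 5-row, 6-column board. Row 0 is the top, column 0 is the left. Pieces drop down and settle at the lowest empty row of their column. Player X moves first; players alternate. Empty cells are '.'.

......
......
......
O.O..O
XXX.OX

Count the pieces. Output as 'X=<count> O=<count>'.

X=4 O=4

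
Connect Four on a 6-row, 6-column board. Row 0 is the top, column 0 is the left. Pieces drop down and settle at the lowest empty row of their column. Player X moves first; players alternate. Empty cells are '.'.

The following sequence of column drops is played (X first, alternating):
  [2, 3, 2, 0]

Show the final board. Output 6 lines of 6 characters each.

Answer: ......
......
......
......
..X...
O.XO..

Derivation:
Move 1: X drops in col 2, lands at row 5
Move 2: O drops in col 3, lands at row 5
Move 3: X drops in col 2, lands at row 4
Move 4: O drops in col 0, lands at row 5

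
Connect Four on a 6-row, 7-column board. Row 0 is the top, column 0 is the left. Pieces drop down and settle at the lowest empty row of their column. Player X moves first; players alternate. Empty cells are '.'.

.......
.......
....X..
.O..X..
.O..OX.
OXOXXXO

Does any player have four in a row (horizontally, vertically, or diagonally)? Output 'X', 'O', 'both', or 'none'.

none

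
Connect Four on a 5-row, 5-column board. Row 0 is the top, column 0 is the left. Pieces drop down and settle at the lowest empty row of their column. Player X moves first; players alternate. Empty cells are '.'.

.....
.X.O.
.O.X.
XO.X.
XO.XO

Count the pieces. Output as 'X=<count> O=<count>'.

X=6 O=5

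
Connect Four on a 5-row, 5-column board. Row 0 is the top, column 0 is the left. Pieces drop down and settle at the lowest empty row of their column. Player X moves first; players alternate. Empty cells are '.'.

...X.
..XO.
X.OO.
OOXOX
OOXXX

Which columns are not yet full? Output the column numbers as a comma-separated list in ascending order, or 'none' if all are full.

Answer: 0,1,2,4

Derivation:
col 0: top cell = '.' → open
col 1: top cell = '.' → open
col 2: top cell = '.' → open
col 3: top cell = 'X' → FULL
col 4: top cell = '.' → open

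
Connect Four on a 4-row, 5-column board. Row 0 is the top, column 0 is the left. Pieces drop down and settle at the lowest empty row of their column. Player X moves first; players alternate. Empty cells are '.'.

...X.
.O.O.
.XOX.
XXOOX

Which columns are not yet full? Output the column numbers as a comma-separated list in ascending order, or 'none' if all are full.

Answer: 0,1,2,4

Derivation:
col 0: top cell = '.' → open
col 1: top cell = '.' → open
col 2: top cell = '.' → open
col 3: top cell = 'X' → FULL
col 4: top cell = '.' → open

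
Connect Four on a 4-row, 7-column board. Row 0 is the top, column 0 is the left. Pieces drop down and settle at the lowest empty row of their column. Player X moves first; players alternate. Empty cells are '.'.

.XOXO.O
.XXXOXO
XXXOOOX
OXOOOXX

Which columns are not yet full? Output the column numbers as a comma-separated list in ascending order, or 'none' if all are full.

col 0: top cell = '.' → open
col 1: top cell = 'X' → FULL
col 2: top cell = 'O' → FULL
col 3: top cell = 'X' → FULL
col 4: top cell = 'O' → FULL
col 5: top cell = '.' → open
col 6: top cell = 'O' → FULL

Answer: 0,5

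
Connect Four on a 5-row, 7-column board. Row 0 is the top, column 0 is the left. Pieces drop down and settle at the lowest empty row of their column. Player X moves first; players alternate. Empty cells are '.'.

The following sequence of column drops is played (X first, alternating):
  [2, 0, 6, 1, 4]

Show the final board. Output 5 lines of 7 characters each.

Answer: .......
.......
.......
.......
OOX.X.X

Derivation:
Move 1: X drops in col 2, lands at row 4
Move 2: O drops in col 0, lands at row 4
Move 3: X drops in col 6, lands at row 4
Move 4: O drops in col 1, lands at row 4
Move 5: X drops in col 4, lands at row 4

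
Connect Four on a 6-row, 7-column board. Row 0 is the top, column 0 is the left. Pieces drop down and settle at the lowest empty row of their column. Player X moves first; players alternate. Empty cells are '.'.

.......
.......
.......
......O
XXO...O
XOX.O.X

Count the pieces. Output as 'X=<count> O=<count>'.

X=5 O=5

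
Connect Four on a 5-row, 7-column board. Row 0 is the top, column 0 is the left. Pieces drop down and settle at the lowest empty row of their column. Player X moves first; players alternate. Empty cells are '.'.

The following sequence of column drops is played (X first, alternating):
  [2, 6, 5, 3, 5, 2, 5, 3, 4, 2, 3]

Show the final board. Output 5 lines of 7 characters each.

Answer: .......
.......
..OX.X.
..OO.X.
..XOXXO

Derivation:
Move 1: X drops in col 2, lands at row 4
Move 2: O drops in col 6, lands at row 4
Move 3: X drops in col 5, lands at row 4
Move 4: O drops in col 3, lands at row 4
Move 5: X drops in col 5, lands at row 3
Move 6: O drops in col 2, lands at row 3
Move 7: X drops in col 5, lands at row 2
Move 8: O drops in col 3, lands at row 3
Move 9: X drops in col 4, lands at row 4
Move 10: O drops in col 2, lands at row 2
Move 11: X drops in col 3, lands at row 2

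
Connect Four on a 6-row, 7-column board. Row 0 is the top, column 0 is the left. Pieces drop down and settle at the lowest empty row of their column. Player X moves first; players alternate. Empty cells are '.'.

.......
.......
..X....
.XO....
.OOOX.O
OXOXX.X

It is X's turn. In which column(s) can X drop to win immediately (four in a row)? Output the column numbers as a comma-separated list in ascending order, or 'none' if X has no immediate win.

Answer: 5

Derivation:
col 0: drop X → no win
col 1: drop X → no win
col 2: drop X → no win
col 3: drop X → no win
col 4: drop X → no win
col 5: drop X → WIN!
col 6: drop X → no win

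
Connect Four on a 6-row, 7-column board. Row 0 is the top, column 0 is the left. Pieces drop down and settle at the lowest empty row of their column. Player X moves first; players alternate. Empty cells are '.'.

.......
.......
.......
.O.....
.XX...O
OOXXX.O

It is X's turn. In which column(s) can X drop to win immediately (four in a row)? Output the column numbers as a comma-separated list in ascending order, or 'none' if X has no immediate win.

col 0: drop X → no win
col 1: drop X → no win
col 2: drop X → no win
col 3: drop X → no win
col 4: drop X → no win
col 5: drop X → WIN!
col 6: drop X → no win

Answer: 5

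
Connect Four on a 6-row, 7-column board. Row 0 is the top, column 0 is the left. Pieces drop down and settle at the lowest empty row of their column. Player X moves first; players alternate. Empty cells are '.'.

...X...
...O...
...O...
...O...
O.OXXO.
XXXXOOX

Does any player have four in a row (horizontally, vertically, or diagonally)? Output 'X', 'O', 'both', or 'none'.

X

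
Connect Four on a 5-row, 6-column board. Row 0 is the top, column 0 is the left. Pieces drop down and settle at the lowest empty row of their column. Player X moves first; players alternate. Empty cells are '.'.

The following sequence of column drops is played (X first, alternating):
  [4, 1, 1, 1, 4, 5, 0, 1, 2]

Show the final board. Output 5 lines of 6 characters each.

Answer: ......
.O....
.O....
.X..X.
XOX.XO

Derivation:
Move 1: X drops in col 4, lands at row 4
Move 2: O drops in col 1, lands at row 4
Move 3: X drops in col 1, lands at row 3
Move 4: O drops in col 1, lands at row 2
Move 5: X drops in col 4, lands at row 3
Move 6: O drops in col 5, lands at row 4
Move 7: X drops in col 0, lands at row 4
Move 8: O drops in col 1, lands at row 1
Move 9: X drops in col 2, lands at row 4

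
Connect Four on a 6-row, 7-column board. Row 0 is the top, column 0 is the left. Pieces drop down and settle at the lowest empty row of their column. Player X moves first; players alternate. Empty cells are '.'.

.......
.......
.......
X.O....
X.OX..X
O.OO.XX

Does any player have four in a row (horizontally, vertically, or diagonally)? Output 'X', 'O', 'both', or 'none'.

none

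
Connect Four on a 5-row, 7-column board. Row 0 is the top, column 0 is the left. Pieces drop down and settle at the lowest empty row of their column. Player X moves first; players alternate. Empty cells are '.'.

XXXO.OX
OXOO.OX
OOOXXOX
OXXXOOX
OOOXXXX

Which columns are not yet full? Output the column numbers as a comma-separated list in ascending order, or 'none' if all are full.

col 0: top cell = 'X' → FULL
col 1: top cell = 'X' → FULL
col 2: top cell = 'X' → FULL
col 3: top cell = 'O' → FULL
col 4: top cell = '.' → open
col 5: top cell = 'O' → FULL
col 6: top cell = 'X' → FULL

Answer: 4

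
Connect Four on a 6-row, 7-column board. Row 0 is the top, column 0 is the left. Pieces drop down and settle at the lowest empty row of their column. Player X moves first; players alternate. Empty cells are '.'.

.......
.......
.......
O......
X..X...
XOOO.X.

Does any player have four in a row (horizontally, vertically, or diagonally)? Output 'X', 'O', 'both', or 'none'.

none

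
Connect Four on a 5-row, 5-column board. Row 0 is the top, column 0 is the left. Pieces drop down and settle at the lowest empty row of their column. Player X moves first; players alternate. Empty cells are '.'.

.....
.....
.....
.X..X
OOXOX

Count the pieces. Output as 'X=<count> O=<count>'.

X=4 O=3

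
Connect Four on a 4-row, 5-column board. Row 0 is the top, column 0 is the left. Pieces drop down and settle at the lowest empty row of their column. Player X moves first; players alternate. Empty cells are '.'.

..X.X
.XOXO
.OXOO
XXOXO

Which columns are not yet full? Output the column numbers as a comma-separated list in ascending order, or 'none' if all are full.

col 0: top cell = '.' → open
col 1: top cell = '.' → open
col 2: top cell = 'X' → FULL
col 3: top cell = '.' → open
col 4: top cell = 'X' → FULL

Answer: 0,1,3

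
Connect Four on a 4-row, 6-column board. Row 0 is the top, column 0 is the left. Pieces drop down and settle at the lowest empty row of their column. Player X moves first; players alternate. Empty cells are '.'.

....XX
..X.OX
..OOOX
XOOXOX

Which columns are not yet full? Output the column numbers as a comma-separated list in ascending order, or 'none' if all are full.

col 0: top cell = '.' → open
col 1: top cell = '.' → open
col 2: top cell = '.' → open
col 3: top cell = '.' → open
col 4: top cell = 'X' → FULL
col 5: top cell = 'X' → FULL

Answer: 0,1,2,3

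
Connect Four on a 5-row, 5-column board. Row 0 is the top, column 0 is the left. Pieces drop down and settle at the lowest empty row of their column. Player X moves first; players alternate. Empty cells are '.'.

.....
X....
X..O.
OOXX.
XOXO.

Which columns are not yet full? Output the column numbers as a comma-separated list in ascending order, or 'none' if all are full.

col 0: top cell = '.' → open
col 1: top cell = '.' → open
col 2: top cell = '.' → open
col 3: top cell = '.' → open
col 4: top cell = '.' → open

Answer: 0,1,2,3,4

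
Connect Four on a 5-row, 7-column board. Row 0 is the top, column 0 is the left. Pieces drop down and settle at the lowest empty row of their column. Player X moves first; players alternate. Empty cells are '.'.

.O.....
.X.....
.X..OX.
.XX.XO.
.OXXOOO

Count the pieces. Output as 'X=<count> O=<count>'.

X=8 O=7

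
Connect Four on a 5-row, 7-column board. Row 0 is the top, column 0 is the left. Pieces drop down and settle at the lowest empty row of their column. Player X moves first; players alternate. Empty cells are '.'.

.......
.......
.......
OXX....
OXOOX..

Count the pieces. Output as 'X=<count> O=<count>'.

X=4 O=4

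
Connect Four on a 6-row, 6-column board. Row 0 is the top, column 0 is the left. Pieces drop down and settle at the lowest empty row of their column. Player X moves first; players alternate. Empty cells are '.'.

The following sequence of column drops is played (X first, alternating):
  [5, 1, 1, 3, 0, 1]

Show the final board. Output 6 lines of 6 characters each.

Answer: ......
......
......
.O....
.X....
XO.O.X

Derivation:
Move 1: X drops in col 5, lands at row 5
Move 2: O drops in col 1, lands at row 5
Move 3: X drops in col 1, lands at row 4
Move 4: O drops in col 3, lands at row 5
Move 5: X drops in col 0, lands at row 5
Move 6: O drops in col 1, lands at row 3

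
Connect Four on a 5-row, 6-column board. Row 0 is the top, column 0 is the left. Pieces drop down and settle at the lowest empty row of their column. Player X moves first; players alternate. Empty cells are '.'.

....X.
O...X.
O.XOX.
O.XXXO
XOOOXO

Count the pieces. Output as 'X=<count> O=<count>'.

X=9 O=9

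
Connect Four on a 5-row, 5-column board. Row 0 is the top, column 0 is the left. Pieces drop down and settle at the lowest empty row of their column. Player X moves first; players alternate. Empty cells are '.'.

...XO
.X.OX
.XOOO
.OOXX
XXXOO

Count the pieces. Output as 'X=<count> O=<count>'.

X=9 O=9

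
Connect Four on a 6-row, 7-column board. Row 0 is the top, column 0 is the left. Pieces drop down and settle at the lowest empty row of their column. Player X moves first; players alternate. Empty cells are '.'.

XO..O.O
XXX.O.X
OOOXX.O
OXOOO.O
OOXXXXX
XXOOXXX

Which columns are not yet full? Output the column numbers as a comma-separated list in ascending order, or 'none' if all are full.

col 0: top cell = 'X' → FULL
col 1: top cell = 'O' → FULL
col 2: top cell = '.' → open
col 3: top cell = '.' → open
col 4: top cell = 'O' → FULL
col 5: top cell = '.' → open
col 6: top cell = 'O' → FULL

Answer: 2,3,5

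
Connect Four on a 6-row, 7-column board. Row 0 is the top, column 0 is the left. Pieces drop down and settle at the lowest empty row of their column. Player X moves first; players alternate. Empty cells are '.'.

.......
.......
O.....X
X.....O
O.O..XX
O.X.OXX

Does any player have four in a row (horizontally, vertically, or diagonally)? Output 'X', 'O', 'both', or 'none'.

none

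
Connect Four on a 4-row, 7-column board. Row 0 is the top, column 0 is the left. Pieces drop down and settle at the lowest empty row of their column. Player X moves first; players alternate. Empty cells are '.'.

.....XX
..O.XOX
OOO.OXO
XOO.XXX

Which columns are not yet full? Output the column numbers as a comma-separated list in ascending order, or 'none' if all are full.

col 0: top cell = '.' → open
col 1: top cell = '.' → open
col 2: top cell = '.' → open
col 3: top cell = '.' → open
col 4: top cell = '.' → open
col 5: top cell = 'X' → FULL
col 6: top cell = 'X' → FULL

Answer: 0,1,2,3,4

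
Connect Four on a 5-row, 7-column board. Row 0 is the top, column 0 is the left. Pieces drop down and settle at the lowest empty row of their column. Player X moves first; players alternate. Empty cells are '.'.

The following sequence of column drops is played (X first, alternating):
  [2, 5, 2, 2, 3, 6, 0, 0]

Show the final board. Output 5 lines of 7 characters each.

Answer: .......
.......
..O....
O.X....
X.XX.OO

Derivation:
Move 1: X drops in col 2, lands at row 4
Move 2: O drops in col 5, lands at row 4
Move 3: X drops in col 2, lands at row 3
Move 4: O drops in col 2, lands at row 2
Move 5: X drops in col 3, lands at row 4
Move 6: O drops in col 6, lands at row 4
Move 7: X drops in col 0, lands at row 4
Move 8: O drops in col 0, lands at row 3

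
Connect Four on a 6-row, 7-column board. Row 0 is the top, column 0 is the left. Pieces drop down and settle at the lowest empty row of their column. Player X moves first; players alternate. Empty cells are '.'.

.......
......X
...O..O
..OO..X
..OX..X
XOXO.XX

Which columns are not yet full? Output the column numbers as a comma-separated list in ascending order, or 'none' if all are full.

col 0: top cell = '.' → open
col 1: top cell = '.' → open
col 2: top cell = '.' → open
col 3: top cell = '.' → open
col 4: top cell = '.' → open
col 5: top cell = '.' → open
col 6: top cell = '.' → open

Answer: 0,1,2,3,4,5,6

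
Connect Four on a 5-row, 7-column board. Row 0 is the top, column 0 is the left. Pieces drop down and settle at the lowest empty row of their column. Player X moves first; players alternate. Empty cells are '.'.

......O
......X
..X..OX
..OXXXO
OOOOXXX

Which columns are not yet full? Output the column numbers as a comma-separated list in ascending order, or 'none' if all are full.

col 0: top cell = '.' → open
col 1: top cell = '.' → open
col 2: top cell = '.' → open
col 3: top cell = '.' → open
col 4: top cell = '.' → open
col 5: top cell = '.' → open
col 6: top cell = 'O' → FULL

Answer: 0,1,2,3,4,5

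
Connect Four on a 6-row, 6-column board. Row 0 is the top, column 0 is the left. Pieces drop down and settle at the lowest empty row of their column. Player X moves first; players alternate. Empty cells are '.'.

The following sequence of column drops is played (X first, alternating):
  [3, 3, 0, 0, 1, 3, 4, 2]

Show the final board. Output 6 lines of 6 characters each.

Move 1: X drops in col 3, lands at row 5
Move 2: O drops in col 3, lands at row 4
Move 3: X drops in col 0, lands at row 5
Move 4: O drops in col 0, lands at row 4
Move 5: X drops in col 1, lands at row 5
Move 6: O drops in col 3, lands at row 3
Move 7: X drops in col 4, lands at row 5
Move 8: O drops in col 2, lands at row 5

Answer: ......
......
......
...O..
O..O..
XXOXX.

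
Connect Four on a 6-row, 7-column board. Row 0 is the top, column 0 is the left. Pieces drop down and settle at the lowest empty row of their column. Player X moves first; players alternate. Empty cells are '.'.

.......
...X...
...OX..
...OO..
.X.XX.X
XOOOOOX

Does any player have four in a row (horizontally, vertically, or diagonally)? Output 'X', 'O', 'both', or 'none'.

O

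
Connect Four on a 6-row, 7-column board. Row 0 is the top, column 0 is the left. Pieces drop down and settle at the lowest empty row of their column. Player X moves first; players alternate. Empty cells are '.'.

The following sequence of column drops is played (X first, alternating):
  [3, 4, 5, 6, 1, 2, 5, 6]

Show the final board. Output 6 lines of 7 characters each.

Answer: .......
.......
.......
.......
.....XO
.XOXOXO

Derivation:
Move 1: X drops in col 3, lands at row 5
Move 2: O drops in col 4, lands at row 5
Move 3: X drops in col 5, lands at row 5
Move 4: O drops in col 6, lands at row 5
Move 5: X drops in col 1, lands at row 5
Move 6: O drops in col 2, lands at row 5
Move 7: X drops in col 5, lands at row 4
Move 8: O drops in col 6, lands at row 4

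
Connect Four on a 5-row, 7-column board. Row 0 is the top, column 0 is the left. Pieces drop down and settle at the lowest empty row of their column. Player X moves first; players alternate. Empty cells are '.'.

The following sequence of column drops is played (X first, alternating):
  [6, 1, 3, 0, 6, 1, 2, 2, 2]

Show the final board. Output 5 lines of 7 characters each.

Move 1: X drops in col 6, lands at row 4
Move 2: O drops in col 1, lands at row 4
Move 3: X drops in col 3, lands at row 4
Move 4: O drops in col 0, lands at row 4
Move 5: X drops in col 6, lands at row 3
Move 6: O drops in col 1, lands at row 3
Move 7: X drops in col 2, lands at row 4
Move 8: O drops in col 2, lands at row 3
Move 9: X drops in col 2, lands at row 2

Answer: .......
.......
..X....
.OO...X
OOXX..X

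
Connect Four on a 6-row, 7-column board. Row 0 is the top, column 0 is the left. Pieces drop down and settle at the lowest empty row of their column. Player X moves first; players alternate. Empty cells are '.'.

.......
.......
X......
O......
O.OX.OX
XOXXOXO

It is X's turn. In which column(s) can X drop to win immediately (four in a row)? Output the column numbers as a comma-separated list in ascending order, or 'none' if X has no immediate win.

col 0: drop X → no win
col 1: drop X → no win
col 2: drop X → no win
col 3: drop X → no win
col 4: drop X → no win
col 5: drop X → no win
col 6: drop X → no win

Answer: none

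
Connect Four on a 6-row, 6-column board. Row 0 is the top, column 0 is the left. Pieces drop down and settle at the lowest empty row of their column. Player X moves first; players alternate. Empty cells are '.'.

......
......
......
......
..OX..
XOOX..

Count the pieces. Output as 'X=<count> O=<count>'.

X=3 O=3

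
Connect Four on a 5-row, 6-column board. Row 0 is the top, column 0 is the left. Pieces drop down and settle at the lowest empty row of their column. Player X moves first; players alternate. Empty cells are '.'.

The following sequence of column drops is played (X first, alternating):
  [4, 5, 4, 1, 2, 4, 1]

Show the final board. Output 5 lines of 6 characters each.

Move 1: X drops in col 4, lands at row 4
Move 2: O drops in col 5, lands at row 4
Move 3: X drops in col 4, lands at row 3
Move 4: O drops in col 1, lands at row 4
Move 5: X drops in col 2, lands at row 4
Move 6: O drops in col 4, lands at row 2
Move 7: X drops in col 1, lands at row 3

Answer: ......
......
....O.
.X..X.
.OX.XO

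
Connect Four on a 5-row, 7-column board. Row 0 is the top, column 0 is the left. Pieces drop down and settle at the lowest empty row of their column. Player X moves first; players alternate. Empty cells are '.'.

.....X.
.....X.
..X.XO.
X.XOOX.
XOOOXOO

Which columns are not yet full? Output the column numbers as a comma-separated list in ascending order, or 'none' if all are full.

Answer: 0,1,2,3,4,6

Derivation:
col 0: top cell = '.' → open
col 1: top cell = '.' → open
col 2: top cell = '.' → open
col 3: top cell = '.' → open
col 4: top cell = '.' → open
col 5: top cell = 'X' → FULL
col 6: top cell = '.' → open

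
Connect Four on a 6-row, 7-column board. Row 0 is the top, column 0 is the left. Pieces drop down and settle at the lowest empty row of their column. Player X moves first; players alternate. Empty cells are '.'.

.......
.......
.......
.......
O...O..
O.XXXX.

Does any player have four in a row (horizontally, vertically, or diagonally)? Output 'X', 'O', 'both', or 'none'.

X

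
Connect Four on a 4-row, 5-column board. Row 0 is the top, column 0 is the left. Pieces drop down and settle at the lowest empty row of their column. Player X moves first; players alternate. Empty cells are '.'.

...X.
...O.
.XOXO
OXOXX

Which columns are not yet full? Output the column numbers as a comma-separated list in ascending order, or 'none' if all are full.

Answer: 0,1,2,4

Derivation:
col 0: top cell = '.' → open
col 1: top cell = '.' → open
col 2: top cell = '.' → open
col 3: top cell = 'X' → FULL
col 4: top cell = '.' → open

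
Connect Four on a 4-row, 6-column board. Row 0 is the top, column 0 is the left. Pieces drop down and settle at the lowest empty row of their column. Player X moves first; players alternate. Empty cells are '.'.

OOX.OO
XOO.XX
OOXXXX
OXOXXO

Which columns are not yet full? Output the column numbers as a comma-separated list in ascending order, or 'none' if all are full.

col 0: top cell = 'O' → FULL
col 1: top cell = 'O' → FULL
col 2: top cell = 'X' → FULL
col 3: top cell = '.' → open
col 4: top cell = 'O' → FULL
col 5: top cell = 'O' → FULL

Answer: 3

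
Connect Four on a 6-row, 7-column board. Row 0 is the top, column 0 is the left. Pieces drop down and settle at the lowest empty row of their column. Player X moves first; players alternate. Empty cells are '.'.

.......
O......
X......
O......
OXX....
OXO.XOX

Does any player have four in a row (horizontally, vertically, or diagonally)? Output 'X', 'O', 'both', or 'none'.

none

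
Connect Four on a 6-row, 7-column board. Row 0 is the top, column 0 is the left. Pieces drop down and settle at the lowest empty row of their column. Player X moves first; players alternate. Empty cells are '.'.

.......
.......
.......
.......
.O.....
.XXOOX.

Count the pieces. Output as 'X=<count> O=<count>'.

X=3 O=3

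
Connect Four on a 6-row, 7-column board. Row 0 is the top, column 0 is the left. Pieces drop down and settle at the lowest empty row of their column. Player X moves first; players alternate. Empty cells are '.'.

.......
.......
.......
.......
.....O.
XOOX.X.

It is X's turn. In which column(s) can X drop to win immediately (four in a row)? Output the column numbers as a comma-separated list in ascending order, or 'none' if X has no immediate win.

col 0: drop X → no win
col 1: drop X → no win
col 2: drop X → no win
col 3: drop X → no win
col 4: drop X → no win
col 5: drop X → no win
col 6: drop X → no win

Answer: none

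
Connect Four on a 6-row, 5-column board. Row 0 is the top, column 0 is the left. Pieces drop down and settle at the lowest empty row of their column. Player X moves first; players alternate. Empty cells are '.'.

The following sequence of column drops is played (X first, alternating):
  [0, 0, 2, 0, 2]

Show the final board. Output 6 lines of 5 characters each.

Answer: .....
.....
.....
O....
O.X..
X.X..

Derivation:
Move 1: X drops in col 0, lands at row 5
Move 2: O drops in col 0, lands at row 4
Move 3: X drops in col 2, lands at row 5
Move 4: O drops in col 0, lands at row 3
Move 5: X drops in col 2, lands at row 4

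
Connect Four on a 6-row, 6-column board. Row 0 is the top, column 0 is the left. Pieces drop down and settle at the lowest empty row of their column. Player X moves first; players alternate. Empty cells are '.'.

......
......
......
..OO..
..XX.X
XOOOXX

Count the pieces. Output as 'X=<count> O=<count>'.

X=6 O=5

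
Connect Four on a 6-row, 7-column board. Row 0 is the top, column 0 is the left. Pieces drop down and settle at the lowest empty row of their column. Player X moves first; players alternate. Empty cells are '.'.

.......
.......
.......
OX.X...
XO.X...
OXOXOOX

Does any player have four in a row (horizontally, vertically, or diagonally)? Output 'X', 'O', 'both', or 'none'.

none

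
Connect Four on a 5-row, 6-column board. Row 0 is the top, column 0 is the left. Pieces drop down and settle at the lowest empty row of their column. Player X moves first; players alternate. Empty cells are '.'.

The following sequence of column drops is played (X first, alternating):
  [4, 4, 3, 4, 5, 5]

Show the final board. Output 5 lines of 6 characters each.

Answer: ......
......
....O.
....OO
...XXX

Derivation:
Move 1: X drops in col 4, lands at row 4
Move 2: O drops in col 4, lands at row 3
Move 3: X drops in col 3, lands at row 4
Move 4: O drops in col 4, lands at row 2
Move 5: X drops in col 5, lands at row 4
Move 6: O drops in col 5, lands at row 3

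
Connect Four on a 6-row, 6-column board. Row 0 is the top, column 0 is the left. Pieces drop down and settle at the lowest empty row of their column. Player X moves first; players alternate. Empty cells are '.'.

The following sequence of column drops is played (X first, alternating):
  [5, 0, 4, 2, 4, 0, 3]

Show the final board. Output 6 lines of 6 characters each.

Answer: ......
......
......
......
O...X.
O.OXXX

Derivation:
Move 1: X drops in col 5, lands at row 5
Move 2: O drops in col 0, lands at row 5
Move 3: X drops in col 4, lands at row 5
Move 4: O drops in col 2, lands at row 5
Move 5: X drops in col 4, lands at row 4
Move 6: O drops in col 0, lands at row 4
Move 7: X drops in col 3, lands at row 5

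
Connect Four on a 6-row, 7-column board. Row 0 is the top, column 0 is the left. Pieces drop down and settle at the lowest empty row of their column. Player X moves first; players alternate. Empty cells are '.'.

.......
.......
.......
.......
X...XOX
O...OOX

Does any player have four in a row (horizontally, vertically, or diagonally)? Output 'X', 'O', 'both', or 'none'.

none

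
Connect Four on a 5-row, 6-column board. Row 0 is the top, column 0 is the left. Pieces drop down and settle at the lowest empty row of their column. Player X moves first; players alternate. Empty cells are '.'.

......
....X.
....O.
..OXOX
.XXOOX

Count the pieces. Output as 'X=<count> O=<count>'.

X=6 O=5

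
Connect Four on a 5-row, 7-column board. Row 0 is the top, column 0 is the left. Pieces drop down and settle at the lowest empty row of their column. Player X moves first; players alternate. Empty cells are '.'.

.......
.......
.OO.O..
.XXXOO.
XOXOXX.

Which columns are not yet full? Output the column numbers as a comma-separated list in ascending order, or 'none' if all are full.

Answer: 0,1,2,3,4,5,6

Derivation:
col 0: top cell = '.' → open
col 1: top cell = '.' → open
col 2: top cell = '.' → open
col 3: top cell = '.' → open
col 4: top cell = '.' → open
col 5: top cell = '.' → open
col 6: top cell = '.' → open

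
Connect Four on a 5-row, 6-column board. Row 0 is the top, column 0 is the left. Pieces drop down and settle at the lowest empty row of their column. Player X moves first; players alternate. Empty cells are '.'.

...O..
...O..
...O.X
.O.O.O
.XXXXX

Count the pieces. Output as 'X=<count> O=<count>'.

X=6 O=6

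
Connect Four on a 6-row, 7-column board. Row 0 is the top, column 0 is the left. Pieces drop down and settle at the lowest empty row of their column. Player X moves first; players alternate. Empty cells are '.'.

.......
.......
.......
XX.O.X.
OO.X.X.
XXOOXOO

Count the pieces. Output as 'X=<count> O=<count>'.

X=8 O=7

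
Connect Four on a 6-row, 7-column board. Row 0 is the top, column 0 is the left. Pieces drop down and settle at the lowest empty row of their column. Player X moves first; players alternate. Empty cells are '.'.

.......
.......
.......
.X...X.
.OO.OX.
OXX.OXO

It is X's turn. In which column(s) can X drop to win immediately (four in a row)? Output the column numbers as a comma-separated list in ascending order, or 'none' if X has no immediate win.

col 0: drop X → no win
col 1: drop X → no win
col 2: drop X → no win
col 3: drop X → no win
col 4: drop X → no win
col 5: drop X → WIN!
col 6: drop X → no win

Answer: 5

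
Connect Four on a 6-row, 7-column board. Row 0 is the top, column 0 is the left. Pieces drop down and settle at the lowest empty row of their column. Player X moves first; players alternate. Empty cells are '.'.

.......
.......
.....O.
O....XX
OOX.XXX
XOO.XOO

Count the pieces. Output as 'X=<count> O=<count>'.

X=8 O=8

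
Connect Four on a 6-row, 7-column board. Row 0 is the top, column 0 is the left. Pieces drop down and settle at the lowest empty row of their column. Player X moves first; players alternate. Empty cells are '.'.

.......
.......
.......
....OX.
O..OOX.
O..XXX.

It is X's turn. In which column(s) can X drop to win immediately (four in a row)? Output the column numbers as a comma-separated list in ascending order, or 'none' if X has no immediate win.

Answer: 2,5,6

Derivation:
col 0: drop X → no win
col 1: drop X → no win
col 2: drop X → WIN!
col 3: drop X → no win
col 4: drop X → no win
col 5: drop X → WIN!
col 6: drop X → WIN!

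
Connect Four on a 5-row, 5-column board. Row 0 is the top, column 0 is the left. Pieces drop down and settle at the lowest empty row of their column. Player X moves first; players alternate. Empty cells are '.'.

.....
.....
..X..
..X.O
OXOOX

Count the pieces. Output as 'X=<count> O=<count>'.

X=4 O=4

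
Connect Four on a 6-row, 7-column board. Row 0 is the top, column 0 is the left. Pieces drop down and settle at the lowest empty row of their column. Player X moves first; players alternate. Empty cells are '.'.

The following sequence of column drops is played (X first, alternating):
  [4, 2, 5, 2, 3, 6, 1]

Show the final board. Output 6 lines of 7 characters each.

Move 1: X drops in col 4, lands at row 5
Move 2: O drops in col 2, lands at row 5
Move 3: X drops in col 5, lands at row 5
Move 4: O drops in col 2, lands at row 4
Move 5: X drops in col 3, lands at row 5
Move 6: O drops in col 6, lands at row 5
Move 7: X drops in col 1, lands at row 5

Answer: .......
.......
.......
.......
..O....
.XOXXXO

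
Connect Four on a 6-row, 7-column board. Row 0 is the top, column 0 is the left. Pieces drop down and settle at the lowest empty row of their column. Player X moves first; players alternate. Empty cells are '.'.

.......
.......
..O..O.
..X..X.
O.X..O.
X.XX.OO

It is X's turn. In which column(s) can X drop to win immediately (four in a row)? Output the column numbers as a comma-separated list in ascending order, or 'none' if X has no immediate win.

col 0: drop X → no win
col 1: drop X → WIN!
col 2: drop X → no win
col 3: drop X → no win
col 4: drop X → no win
col 5: drop X → no win
col 6: drop X → no win

Answer: 1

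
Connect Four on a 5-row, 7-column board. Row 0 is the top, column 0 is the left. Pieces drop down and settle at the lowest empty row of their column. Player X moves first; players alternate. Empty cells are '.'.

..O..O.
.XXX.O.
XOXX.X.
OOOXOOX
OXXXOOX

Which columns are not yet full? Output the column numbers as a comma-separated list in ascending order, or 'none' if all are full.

Answer: 0,1,3,4,6

Derivation:
col 0: top cell = '.' → open
col 1: top cell = '.' → open
col 2: top cell = 'O' → FULL
col 3: top cell = '.' → open
col 4: top cell = '.' → open
col 5: top cell = 'O' → FULL
col 6: top cell = '.' → open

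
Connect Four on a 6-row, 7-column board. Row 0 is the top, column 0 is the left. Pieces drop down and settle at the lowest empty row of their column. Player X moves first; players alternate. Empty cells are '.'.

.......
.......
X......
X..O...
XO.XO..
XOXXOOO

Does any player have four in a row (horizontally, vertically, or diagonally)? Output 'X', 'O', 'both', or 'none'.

X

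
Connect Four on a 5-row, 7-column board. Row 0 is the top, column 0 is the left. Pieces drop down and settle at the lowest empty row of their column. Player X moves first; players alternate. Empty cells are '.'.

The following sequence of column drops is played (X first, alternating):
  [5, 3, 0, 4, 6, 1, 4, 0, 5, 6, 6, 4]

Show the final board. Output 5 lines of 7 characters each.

Answer: .......
.......
....O.X
O...XXO
XO.OOXX

Derivation:
Move 1: X drops in col 5, lands at row 4
Move 2: O drops in col 3, lands at row 4
Move 3: X drops in col 0, lands at row 4
Move 4: O drops in col 4, lands at row 4
Move 5: X drops in col 6, lands at row 4
Move 6: O drops in col 1, lands at row 4
Move 7: X drops in col 4, lands at row 3
Move 8: O drops in col 0, lands at row 3
Move 9: X drops in col 5, lands at row 3
Move 10: O drops in col 6, lands at row 3
Move 11: X drops in col 6, lands at row 2
Move 12: O drops in col 4, lands at row 2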